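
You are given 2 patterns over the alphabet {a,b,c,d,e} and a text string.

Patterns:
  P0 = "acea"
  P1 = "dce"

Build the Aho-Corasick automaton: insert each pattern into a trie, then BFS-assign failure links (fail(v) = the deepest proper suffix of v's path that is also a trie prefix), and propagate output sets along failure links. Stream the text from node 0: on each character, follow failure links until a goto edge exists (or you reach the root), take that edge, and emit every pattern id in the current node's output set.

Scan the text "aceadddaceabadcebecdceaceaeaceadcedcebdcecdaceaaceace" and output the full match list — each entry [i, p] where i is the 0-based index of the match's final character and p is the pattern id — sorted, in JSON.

Build automaton:
Trie (insert patterns):
  0='ε' goto a→1 d→5
  1='a' goto c→2
  2='ac' goto e→3
  3='ace' goto a→4
  4='acea' goto ·  [P0 ends]
  5='d' goto c→6
  6='dc' goto e→7
  7='dce' goto ·  [P1 ends]

Failure links (BFS by depth):
  fail(1) 'a': from fail(0)=0 chase 'a': 0 ⇒ 0;  out=∅∪out(0)=∅
  fail(5) 'd': from fail(0)=0 chase 'd': 0 ⇒ 0;  out=∅∪out(0)=∅
  fail(2) 'ac': from fail(1)=0 chase 'c': 0 ⇒ 0;  out=∅∪out(0)=∅
  fail(6) 'dc': from fail(5)=0 chase 'c': 0 ⇒ 0;  out=∅∪out(0)=∅
  fail(3) 'ace': from fail(2)=0 chase 'e': 0 ⇒ 0;  out=∅∪out(0)=∅
  fail(7) 'dce': from fail(6)=0 chase 'e': 0 ⇒ 0;  out={1}∪out(0)={1}
  fail(4) 'acea': from fail(3)=0 chase 'a': 0 ⇒ 1;  out={0}∪out(1)={0}

Scan:
[0] read 'a'  n0⇒n1
[1] read 'c'  n1⇒n2
[2] read 'e'  n2⇒n3
[3] read 'a'  n3⇒n4  emit P0@[0:3]
[4] read 'd'  n4⇒n5 ·f
[5] read 'd'  n5⇒n5 ·f
[6] read 'd'  n5⇒n5 ·f
[7] read 'a'  n5⇒n1 ·f
[8] read 'c'  n1⇒n2
[9] read 'e'  n2⇒n3
[10] read 'a'  n3⇒n4  emit P0@[7:10]
[11] read 'b'  n4⇒n0 ·f
[12] read 'a'  n0⇒n1
[13] read 'd'  n1⇒n5 ·f
[14] read 'c'  n5⇒n6
[15] read 'e'  n6⇒n7  emit P1@[13:15]
[16] read 'b'  n7⇒n0 ·f
[17] read 'e'  n0⇒n0
[18] read 'c'  n0⇒n0
[19] read 'd'  n0⇒n5
[20] read 'c'  n5⇒n6
[21] read 'e'  n6⇒n7  emit P1@[19:21]
[22] read 'a'  n7⇒n1 ·f
[23] read 'c'  n1⇒n2
[24] read 'e'  n2⇒n3
[25] read 'a'  n3⇒n4  emit P0@[22:25]
[26] read 'e'  n4⇒n0 ·f
[27] read 'a'  n0⇒n1
[28] read 'c'  n1⇒n2
[29] read 'e'  n2⇒n3
[30] read 'a'  n3⇒n4  emit P0@[27:30]
[31] read 'd'  n4⇒n5 ·f
[32] read 'c'  n5⇒n6
[33] read 'e'  n6⇒n7  emit P1@[31:33]
[34] read 'd'  n7⇒n5 ·f
[35] read 'c'  n5⇒n6
[36] read 'e'  n6⇒n7  emit P1@[34:36]
[37] read 'b'  n7⇒n0 ·f
[38] read 'd'  n0⇒n5
[39] read 'c'  n5⇒n6
[40] read 'e'  n6⇒n7  emit P1@[38:40]
[41] read 'c'  n7⇒n0 ·f
[42] read 'd'  n0⇒n5
[43] read 'a'  n5⇒n1 ·f
[44] read 'c'  n1⇒n2
[45] read 'e'  n2⇒n3
[46] read 'a'  n3⇒n4  emit P0@[43:46]
[47] read 'a'  n4⇒n1 ·f
[48] read 'c'  n1⇒n2
[49] read 'e'  n2⇒n3
[50] read 'a'  n3⇒n4  emit P0@[47:50]
[51] read 'c'  n4⇒n2 ·f
[52] read 'e'  n2⇒n3

Matches: [[3,0],[10,0],[15,1],[21,1],[25,0],[30,0],[33,1],[36,1],[40,1],[46,0],[50,0]]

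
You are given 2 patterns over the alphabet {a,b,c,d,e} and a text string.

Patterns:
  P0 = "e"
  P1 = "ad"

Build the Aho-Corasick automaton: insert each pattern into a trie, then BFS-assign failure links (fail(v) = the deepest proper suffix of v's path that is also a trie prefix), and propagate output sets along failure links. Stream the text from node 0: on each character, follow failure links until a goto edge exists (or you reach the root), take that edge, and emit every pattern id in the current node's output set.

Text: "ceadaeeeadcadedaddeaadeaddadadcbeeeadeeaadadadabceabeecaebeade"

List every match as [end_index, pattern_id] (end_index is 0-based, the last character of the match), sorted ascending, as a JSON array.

Construct AC machine:
Trie nodes:
  0='ε' goto a→2 e→1
  1='e' goto ·  [P0 ends]
  2='a' goto d→3
  3='ad' goto ·  [P1 ends]

Failure links (BFS by depth):
  n1('e'): parent n0 fail=0; on 'e' 0 → fail=0;  out {0}∪∅={0}
  n2('a'): parent n0 fail=0; on 'a' 0 → fail=0;  out ∅∪∅=∅
  n3('ad'): parent n2 fail=0; on 'd' 0 → fail=0;  out {1}∪∅={1}

Text stream:
pos 0 'c': at 0
pos 1 'e': at 1  emit P0@[1:1]
pos 2 'a': at 2 (fail-walked)
pos 3 'd': at 3  emit P1@[2:3]
pos 4 'a': at 2 (fail-walked)
pos 5 'e': at 1 (fail-walked)  emit P0@[5:5]
pos 6 'e': at 1 (fail-walked)  emit P0@[6:6]
pos 7 'e': at 1 (fail-walked)  emit P0@[7:7]
pos 8 'a': at 2 (fail-walked)
pos 9 'd': at 3  emit P1@[8:9]
pos 10 'c': at 0 (fail-walked)
pos 11 'a': at 2
pos 12 'd': at 3  emit P1@[11:12]
pos 13 'e': at 1 (fail-walked)  emit P0@[13:13]
pos 14 'd': at 0 (fail-walked)
pos 15 'a': at 2
pos 16 'd': at 3  emit P1@[15:16]
pos 17 'd': at 0 (fail-walked)
pos 18 'e': at 1  emit P0@[18:18]
pos 19 'a': at 2 (fail-walked)
pos 20 'a': at 2 (fail-walked)
pos 21 'd': at 3  emit P1@[20:21]
pos 22 'e': at 1 (fail-walked)  emit P0@[22:22]
pos 23 'a': at 2 (fail-walked)
pos 24 'd': at 3  emit P1@[23:24]
pos 25 'd': at 0 (fail-walked)
pos 26 'a': at 2
pos 27 'd': at 3  emit P1@[26:27]
pos 28 'a': at 2 (fail-walked)
pos 29 'd': at 3  emit P1@[28:29]
pos 30 'c': at 0 (fail-walked)
pos 31 'b': at 0
pos 32 'e': at 1  emit P0@[32:32]
pos 33 'e': at 1 (fail-walked)  emit P0@[33:33]
pos 34 'e': at 1 (fail-walked)  emit P0@[34:34]
pos 35 'a': at 2 (fail-walked)
pos 36 'd': at 3  emit P1@[35:36]
pos 37 'e': at 1 (fail-walked)  emit P0@[37:37]
pos 38 'e': at 1 (fail-walked)  emit P0@[38:38]
pos 39 'a': at 2 (fail-walked)
pos 40 'a': at 2 (fail-walked)
pos 41 'd': at 3  emit P1@[40:41]
pos 42 'a': at 2 (fail-walked)
pos 43 'd': at 3  emit P1@[42:43]
pos 44 'a': at 2 (fail-walked)
pos 45 'd': at 3  emit P1@[44:45]
pos 46 'a': at 2 (fail-walked)
pos 47 'b': at 0 (fail-walked)
pos 48 'c': at 0
pos 49 'e': at 1  emit P0@[49:49]
pos 50 'a': at 2 (fail-walked)
pos 51 'b': at 0 (fail-walked)
pos 52 'e': at 1  emit P0@[52:52]
pos 53 'e': at 1 (fail-walked)  emit P0@[53:53]
pos 54 'c': at 0 (fail-walked)
pos 55 'a': at 2
pos 56 'e': at 1 (fail-walked)  emit P0@[56:56]
pos 57 'b': at 0 (fail-walked)
pos 58 'e': at 1  emit P0@[58:58]
pos 59 'a': at 2 (fail-walked)
pos 60 'd': at 3  emit P1@[59:60]
pos 61 'e': at 1 (fail-walked)  emit P0@[61:61]

All matches (sorted): [[1,0],[3,1],[5,0],[6,0],[7,0],[9,1],[12,1],[13,0],[16,1],[18,0],[21,1],[22,0],[24,1],[27,1],[29,1],[32,0],[33,0],[34,0],[36,1],[37,0],[38,0],[41,1],[43,1],[45,1],[49,0],[52,0],[53,0],[56,0],[58,0],[60,1],[61,0]]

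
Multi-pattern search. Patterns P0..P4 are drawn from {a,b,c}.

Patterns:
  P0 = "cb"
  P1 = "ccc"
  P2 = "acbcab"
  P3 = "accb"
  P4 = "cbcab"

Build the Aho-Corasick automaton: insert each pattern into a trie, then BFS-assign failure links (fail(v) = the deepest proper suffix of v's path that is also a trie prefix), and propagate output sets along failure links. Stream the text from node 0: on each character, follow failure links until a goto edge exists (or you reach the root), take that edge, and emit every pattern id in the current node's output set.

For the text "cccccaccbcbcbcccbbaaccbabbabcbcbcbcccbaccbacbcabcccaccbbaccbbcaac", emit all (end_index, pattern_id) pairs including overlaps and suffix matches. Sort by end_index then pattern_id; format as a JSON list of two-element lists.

Construct AC machine:
Trie (insert patterns):
  0='ε' goto a→5 c→1
  1='c' goto b→2 c→3
  2='cb' goto c→13  [P0 ends]
  3='cc' goto c→4
  4='ccc' goto ·  [P1 ends]
  5='a' goto c→6
  6='ac' goto b→7 c→11
  7='acb' goto c→8
  8='acbc' goto a→9
  9='acbca' goto b→10
  10='acbcab' goto ·  [P2 ends]
  11='acc' goto b→12
  12='accb' goto ·  [P3 ends]
  13='cbc' goto a→14
  14='cbca' goto b→15
  15='cbcab' goto ·  [P4 ends]

Failure links (BFS by depth):
  fail(1) 'c': from fail(0)=0 chase 'c': 0 ⇒ 0;  out=∅∪out(0)=∅
  fail(5) 'a': from fail(0)=0 chase 'a': 0 ⇒ 0;  out=∅∪out(0)=∅
  fail(2) 'cb': from fail(1)=0 chase 'b': 0 ⇒ 0;  out={0}∪out(0)={0}
  fail(3) 'cc': from fail(1)=0 chase 'c': 0 ⇒ 1;  out=∅∪out(1)=∅
  fail(6) 'ac': from fail(5)=0 chase 'c': 0 ⇒ 1;  out=∅∪out(1)=∅
  fail(4) 'ccc': from fail(3)=1 chase 'c': 1 ⇒ 3;  out={1}∪out(3)={1}
  fail(7) 'acb': from fail(6)=1 chase 'b': 1 ⇒ 2;  out=∅∪out(2)={0}
  fail(11) 'acc': from fail(6)=1 chase 'c': 1 ⇒ 3;  out=∅∪out(3)=∅
  fail(13) 'cbc': from fail(2)=0 chase 'c': 0 ⇒ 1;  out=∅∪out(1)=∅
  fail(8) 'acbc': from fail(7)=2 chase 'c': 2 ⇒ 13;  out=∅∪out(13)=∅
  fail(12) 'accb': from fail(11)=3 chase 'b': 3→1 ⇒ 2;  out={3}∪out(2)={0,3}
  fail(14) 'cbca': from fail(13)=1 chase 'a': 1→0 ⇒ 5;  out=∅∪out(5)=∅
  fail(9) 'acbca': from fail(8)=13 chase 'a': 13 ⇒ 14;  out=∅∪out(14)=∅
  fail(15) 'cbcab': from fail(14)=5 chase 'b': 5→0 ⇒ 0;  out={4}∪out(0)={4}
  fail(10) 'acbcab': from fail(9)=14 chase 'b': 14 ⇒ 15;  out={2}∪out(15)={2,4}

Scan:
i=0 'c': node 0→1
i=1 'c': node 1→3
i=2 'c': node 3→4  emit P1@[0:2]
i=3 'c': node 4→4 (fail-walked)  emit P1@[1:3]
i=4 'c': node 4→4 (fail-walked)  emit P1@[2:4]
i=5 'a': node 4→5 (fail-walked)
i=6 'c': node 5→6
i=7 'c': node 6→11
i=8 'b': node 11→12  emit P0@[7:8],P3@[5:8]
i=9 'c': node 12→13 (fail-walked)
i=10 'b': node 13→2 (fail-walked)  emit P0@[9:10]
i=11 'c': node 2→13
i=12 'b': node 13→2 (fail-walked)  emit P0@[11:12]
i=13 'c': node 2→13
i=14 'c': node 13→3 (fail-walked)
i=15 'c': node 3→4  emit P1@[13:15]
i=16 'b': node 4→2 (fail-walked)  emit P0@[15:16]
i=17 'b': node 2→0 (fail-walked)
i=18 'a': node 0→5
i=19 'a': node 5→5 (fail-walked)
i=20 'c': node 5→6
i=21 'c': node 6→11
i=22 'b': node 11→12  emit P0@[21:22],P3@[19:22]
i=23 'a': node 12→5 (fail-walked)
i=24 'b': node 5→0 (fail-walked)
i=25 'b': node 0→0
i=26 'a': node 0→5
i=27 'b': node 5→0 (fail-walked)
i=28 'c': node 0→1
i=29 'b': node 1→2  emit P0@[28:29]
i=30 'c': node 2→13
i=31 'b': node 13→2 (fail-walked)  emit P0@[30:31]
i=32 'c': node 2→13
i=33 'b': node 13→2 (fail-walked)  emit P0@[32:33]
i=34 'c': node 2→13
i=35 'c': node 13→3 (fail-walked)
i=36 'c': node 3→4  emit P1@[34:36]
i=37 'b': node 4→2 (fail-walked)  emit P0@[36:37]
i=38 'a': node 2→5 (fail-walked)
i=39 'c': node 5→6
i=40 'c': node 6→11
i=41 'b': node 11→12  emit P0@[40:41],P3@[38:41]
i=42 'a': node 12→5 (fail-walked)
i=43 'c': node 5→6
i=44 'b': node 6→7  emit P0@[43:44]
i=45 'c': node 7→8
i=46 'a': node 8→9
i=47 'b': node 9→10  emit P2@[42:47],P4@[43:47]
i=48 'c': node 10→1 (fail-walked)
i=49 'c': node 1→3
i=50 'c': node 3→4  emit P1@[48:50]
i=51 'a': node 4→5 (fail-walked)
i=52 'c': node 5→6
i=53 'c': node 6→11
i=54 'b': node 11→12  emit P0@[53:54],P3@[51:54]
i=55 'b': node 12→0 (fail-walked)
i=56 'a': node 0→5
i=57 'c': node 5→6
i=58 'c': node 6→11
i=59 'b': node 11→12  emit P0@[58:59],P3@[56:59]
i=60 'b': node 12→0 (fail-walked)
i=61 'c': node 0→1
i=62 'a': node 1→5 (fail-walked)
i=63 'a': node 5→5 (fail-walked)
i=64 'c': node 5→6

Result: [[2,1],[3,1],[4,1],[8,0],[8,3],[10,0],[12,0],[15,1],[16,0],[22,0],[22,3],[29,0],[31,0],[33,0],[36,1],[37,0],[41,0],[41,3],[44,0],[47,2],[47,4],[50,1],[54,0],[54,3],[59,0],[59,3]]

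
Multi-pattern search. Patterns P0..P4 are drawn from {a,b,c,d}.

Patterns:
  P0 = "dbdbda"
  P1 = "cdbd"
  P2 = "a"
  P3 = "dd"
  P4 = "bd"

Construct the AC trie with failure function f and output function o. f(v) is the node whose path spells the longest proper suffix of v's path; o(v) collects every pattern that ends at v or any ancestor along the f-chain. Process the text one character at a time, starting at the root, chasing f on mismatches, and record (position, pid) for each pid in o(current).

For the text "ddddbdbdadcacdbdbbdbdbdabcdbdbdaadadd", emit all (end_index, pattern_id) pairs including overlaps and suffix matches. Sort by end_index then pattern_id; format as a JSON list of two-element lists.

Build automaton:
Trie (insert patterns):
  n0 'ε': a→11 b→13 c→7 d→1
  n1 'd': b→2 d→12
  n2 'db': d→3
  n3 'dbd': b→4
  n4 'dbdb': d→5
  n5 'dbdbd': a→6
  n6 'dbdbda': ·  ←P0
  n7 'c': d→8
  n8 'cd': b→9
  n9 'cdb': d→10
  n10 'cdbd': ·  ←P1
  n11 'a': ·  ←P2
  n12 'dd': ·  ←P3
  n13 'b': d→14
  n14 'bd': ·  ←P4

Failure links (BFS by depth):
  n1('d'): parent n0 fail=0; on 'd' 0 → fail=0;  out ∅∪∅=∅
  n7('c'): parent n0 fail=0; on 'c' 0 → fail=0;  out ∅∪∅=∅
  n11('a'): parent n0 fail=0; on 'a' 0 → fail=0;  out {2}∪∅={2}
  n13('b'): parent n0 fail=0; on 'b' 0 → fail=0;  out ∅∪∅=∅
  n2('db'): parent n1 fail=0; on 'b' 0 → fail=13;  out ∅∪∅=∅
  n8('cd'): parent n7 fail=0; on 'd' 0 → fail=1;  out ∅∪∅=∅
  n12('dd'): parent n1 fail=0; on 'd' 0 → fail=1;  out {3}∪∅={3}
  n14('bd'): parent n13 fail=0; on 'd' 0 → fail=1;  out {4}∪∅={4}
  n3('dbd'): parent n2 fail=13; on 'd' 13 → fail=14;  out ∅∪{4}={4}
  n9('cdb'): parent n8 fail=1; on 'b' 1 → fail=2;  out ∅∪∅=∅
  n4('dbdb'): parent n3 fail=14; on 'b' 14→1 → fail=2;  out ∅∪∅=∅
  n10('cdbd'): parent n9 fail=2; on 'd' 2 → fail=3;  out {1}∪{4}={1,4}
  n5('dbdbd'): parent n4 fail=2; on 'd' 2 → fail=3;  out ∅∪{4}={4}
  n6('dbdbda'): parent n5 fail=3; on 'a' 3→14→1→0 → fail=11;  out {0}∪{2}={0,2}

Text stream:
[0] read 'd'  n0⇒n1
[1] read 'd'  n1⇒n12  ** P3@[0:1]
[2] read 'd'  n12⇒n12 ·f  ** P3@[1:2]
[3] read 'd'  n12⇒n12 ·f  ** P3@[2:3]
[4] read 'b'  n12⇒n2 ·f
[5] read 'd'  n2⇒n3  ** P4@[4:5]
[6] read 'b'  n3⇒n4
[7] read 'd'  n4⇒n5  ** P4@[6:7]
[8] read 'a'  n5⇒n6  ** P0@[3:8],P2@[8:8]
[9] read 'd'  n6⇒n1 ·f
[10] read 'c'  n1⇒n7 ·f
[11] read 'a'  n7⇒n11 ·f  ** P2@[11:11]
[12] read 'c'  n11⇒n7 ·f
[13] read 'd'  n7⇒n8
[14] read 'b'  n8⇒n9
[15] read 'd'  n9⇒n10  ** P1@[12:15],P4@[14:15]
[16] read 'b'  n10⇒n4 ·f
[17] read 'b'  n4⇒n13 ·f
[18] read 'd'  n13⇒n14  ** P4@[17:18]
[19] read 'b'  n14⇒n2 ·f
[20] read 'd'  n2⇒n3  ** P4@[19:20]
[21] read 'b'  n3⇒n4
[22] read 'd'  n4⇒n5  ** P4@[21:22]
[23] read 'a'  n5⇒n6  ** P0@[18:23],P2@[23:23]
[24] read 'b'  n6⇒n13 ·f
[25] read 'c'  n13⇒n7 ·f
[26] read 'd'  n7⇒n8
[27] read 'b'  n8⇒n9
[28] read 'd'  n9⇒n10  ** P1@[25:28],P4@[27:28]
[29] read 'b'  n10⇒n4 ·f
[30] read 'd'  n4⇒n5  ** P4@[29:30]
[31] read 'a'  n5⇒n6  ** P0@[26:31],P2@[31:31]
[32] read 'a'  n6⇒n11 ·f  ** P2@[32:32]
[33] read 'd'  n11⇒n1 ·f
[34] read 'a'  n1⇒n11 ·f  ** P2@[34:34]
[35] read 'd'  n11⇒n1 ·f
[36] read 'd'  n1⇒n12  ** P3@[35:36]

Result: [[1,3],[2,3],[3,3],[5,4],[7,4],[8,0],[8,2],[11,2],[15,1],[15,4],[18,4],[20,4],[22,4],[23,0],[23,2],[28,1],[28,4],[30,4],[31,0],[31,2],[32,2],[34,2],[36,3]]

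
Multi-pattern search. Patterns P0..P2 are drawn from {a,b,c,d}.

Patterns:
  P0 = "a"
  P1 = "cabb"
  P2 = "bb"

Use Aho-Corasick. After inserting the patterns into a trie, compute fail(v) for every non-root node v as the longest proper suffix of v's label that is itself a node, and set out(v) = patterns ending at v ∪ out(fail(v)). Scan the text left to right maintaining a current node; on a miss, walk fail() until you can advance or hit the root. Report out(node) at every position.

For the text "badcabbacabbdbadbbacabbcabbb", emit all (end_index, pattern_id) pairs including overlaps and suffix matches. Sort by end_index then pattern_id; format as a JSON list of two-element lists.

Build:
Trie nodes:
  n0 'ε': a→1 b→6 c→2
  n1 'a': ·  ←P0
  n2 'c': a→3
  n3 'ca': b→4
  n4 'cab': b→5
  n5 'cabb': ·  ←P1
  n6 'b': b→7
  n7 'bb': ·  ←P2

BFS fail/out derivation:
  fail(1) 'a': from fail(0)=0 chase 'a': 0 ⇒ 0;  out={0}∪out(0)={0}
  fail(2) 'c': from fail(0)=0 chase 'c': 0 ⇒ 0;  out=∅∪out(0)=∅
  fail(6) 'b': from fail(0)=0 chase 'b': 0 ⇒ 0;  out=∅∪out(0)=∅
  fail(3) 'ca': from fail(2)=0 chase 'a': 0 ⇒ 1;  out=∅∪out(1)={0}
  fail(7) 'bb': from fail(6)=0 chase 'b': 0 ⇒ 6;  out={2}∪out(6)={2}
  fail(4) 'cab': from fail(3)=1 chase 'b': 1→0 ⇒ 6;  out=∅∪out(6)=∅
  fail(5) 'cabb': from fail(4)=6 chase 'b': 6 ⇒ 7;  out={1}∪out(7)={1,2}

Text stream:
pos 0 'b': at 6
pos 1 'a': at 1 (via fail)  ** P0@[1:1]
pos 2 'd': at 0 (via fail)
pos 3 'c': at 2
pos 4 'a': at 3  ** P0@[4:4]
pos 5 'b': at 4
pos 6 'b': at 5  ** P1@[3:6],P2@[5:6]
pos 7 'a': at 1 (via fail)  ** P0@[7:7]
pos 8 'c': at 2 (via fail)
pos 9 'a': at 3  ** P0@[9:9]
pos 10 'b': at 4
pos 11 'b': at 5  ** P1@[8:11],P2@[10:11]
pos 12 'd': at 0 (via fail)
pos 13 'b': at 6
pos 14 'a': at 1 (via fail)  ** P0@[14:14]
pos 15 'd': at 0 (via fail)
pos 16 'b': at 6
pos 17 'b': at 7  ** P2@[16:17]
pos 18 'a': at 1 (via fail)  ** P0@[18:18]
pos 19 'c': at 2 (via fail)
pos 20 'a': at 3  ** P0@[20:20]
pos 21 'b': at 4
pos 22 'b': at 5  ** P1@[19:22],P2@[21:22]
pos 23 'c': at 2 (via fail)
pos 24 'a': at 3  ** P0@[24:24]
pos 25 'b': at 4
pos 26 'b': at 5  ** P1@[23:26],P2@[25:26]
pos 27 'b': at 7 (via fail)  ** P2@[26:27]

Result: [[1,0],[4,0],[6,1],[6,2],[7,0],[9,0],[11,1],[11,2],[14,0],[17,2],[18,0],[20,0],[22,1],[22,2],[24,0],[26,1],[26,2],[27,2]]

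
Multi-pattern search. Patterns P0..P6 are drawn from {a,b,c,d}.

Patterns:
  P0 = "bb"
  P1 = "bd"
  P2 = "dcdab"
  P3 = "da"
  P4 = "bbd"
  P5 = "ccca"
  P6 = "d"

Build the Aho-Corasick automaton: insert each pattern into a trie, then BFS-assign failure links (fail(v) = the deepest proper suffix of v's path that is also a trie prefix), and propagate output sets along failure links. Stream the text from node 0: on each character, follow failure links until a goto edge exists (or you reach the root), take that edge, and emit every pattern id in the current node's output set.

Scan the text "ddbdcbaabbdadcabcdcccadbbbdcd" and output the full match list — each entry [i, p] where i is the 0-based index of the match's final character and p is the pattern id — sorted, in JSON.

Construct AC machine:
Trie nodes:
  0='ε' goto b→1 c→11 d→4
  1='b' goto b→2 d→3
  2='bb' goto d→10  ←P0
  3='bd' goto ·  ←P1
  4='d' goto a→9 c→5  ←P6
  5='dc' goto d→6
  6='dcd' goto a→7
  7='dcda' goto b→8
  8='dcdab' goto ·  ←P2
  9='da' goto ·  ←P3
  10='bbd' goto ·  ←P4
  11='c' goto c→12
  12='cc' goto c→13
  13='ccc' goto a→14
  14='ccca' goto ·  ←P5

Failure links (BFS by depth):
  fail(1) 'b': from fail(0)=0 chase 'b': 0 ⇒ 0;  out=∅∪out(0)=∅
  fail(4) 'd': from fail(0)=0 chase 'd': 0 ⇒ 0;  out={6}∪out(0)={6}
  fail(11) 'c': from fail(0)=0 chase 'c': 0 ⇒ 0;  out=∅∪out(0)=∅
  fail(2) 'bb': from fail(1)=0 chase 'b': 0 ⇒ 1;  out={0}∪out(1)={0}
  fail(3) 'bd': from fail(1)=0 chase 'd': 0 ⇒ 4;  out={1}∪out(4)={1,6}
  fail(5) 'dc': from fail(4)=0 chase 'c': 0 ⇒ 11;  out=∅∪out(11)=∅
  fail(9) 'da': from fail(4)=0 chase 'a': 0 ⇒ 0;  out={3}∪out(0)={3}
  fail(12) 'cc': from fail(11)=0 chase 'c': 0 ⇒ 11;  out=∅∪out(11)=∅
  fail(6) 'dcd': from fail(5)=11 chase 'd': 11→0 ⇒ 4;  out=∅∪out(4)={6}
  fail(10) 'bbd': from fail(2)=1 chase 'd': 1 ⇒ 3;  out={4}∪out(3)={1,4,6}
  fail(13) 'ccc': from fail(12)=11 chase 'c': 11 ⇒ 12;  out=∅∪out(12)=∅
  fail(7) 'dcda': from fail(6)=4 chase 'a': 4 ⇒ 9;  out=∅∪out(9)={3}
  fail(14) 'ccca': from fail(13)=12 chase 'a': 12→11→0 ⇒ 0;  out={5}∪out(0)={5}
  fail(8) 'dcdab': from fail(7)=9 chase 'b': 9→0 ⇒ 1;  out={2}∪out(1)={2}

Scan:
[0] read 'd'  n0⇒n4  emit P6@[0:0]
[1] read 'd'  n4⇒n4 ·f  emit P6@[1:1]
[2] read 'b'  n4⇒n1 ·f
[3] read 'd'  n1⇒n3  emit P1@[2:3],P6@[3:3]
[4] read 'c'  n3⇒n5 ·f
[5] read 'b'  n5⇒n1 ·f
[6] read 'a'  n1⇒n0 ·f
[7] read 'a'  n0⇒n0
[8] read 'b'  n0⇒n1
[9] read 'b'  n1⇒n2  emit P0@[8:9]
[10] read 'd'  n2⇒n10  emit P1@[9:10],P4@[8:10],P6@[10:10]
[11] read 'a'  n10⇒n9 ·f  emit P3@[10:11]
[12] read 'd'  n9⇒n4 ·f  emit P6@[12:12]
[13] read 'c'  n4⇒n5
[14] read 'a'  n5⇒n0 ·f
[15] read 'b'  n0⇒n1
[16] read 'c'  n1⇒n11 ·f
[17] read 'd'  n11⇒n4 ·f  emit P6@[17:17]
[18] read 'c'  n4⇒n5
[19] read 'c'  n5⇒n12 ·f
[20] read 'c'  n12⇒n13
[21] read 'a'  n13⇒n14  emit P5@[18:21]
[22] read 'd'  n14⇒n4 ·f  emit P6@[22:22]
[23] read 'b'  n4⇒n1 ·f
[24] read 'b'  n1⇒n2  emit P0@[23:24]
[25] read 'b'  n2⇒n2 ·f  emit P0@[24:25]
[26] read 'd'  n2⇒n10  emit P1@[25:26],P4@[24:26],P6@[26:26]
[27] read 'c'  n10⇒n5 ·f
[28] read 'd'  n5⇒n6  emit P6@[28:28]

Matches: [[0,6],[1,6],[3,1],[3,6],[9,0],[10,1],[10,4],[10,6],[11,3],[12,6],[17,6],[21,5],[22,6],[24,0],[25,0],[26,1],[26,4],[26,6],[28,6]]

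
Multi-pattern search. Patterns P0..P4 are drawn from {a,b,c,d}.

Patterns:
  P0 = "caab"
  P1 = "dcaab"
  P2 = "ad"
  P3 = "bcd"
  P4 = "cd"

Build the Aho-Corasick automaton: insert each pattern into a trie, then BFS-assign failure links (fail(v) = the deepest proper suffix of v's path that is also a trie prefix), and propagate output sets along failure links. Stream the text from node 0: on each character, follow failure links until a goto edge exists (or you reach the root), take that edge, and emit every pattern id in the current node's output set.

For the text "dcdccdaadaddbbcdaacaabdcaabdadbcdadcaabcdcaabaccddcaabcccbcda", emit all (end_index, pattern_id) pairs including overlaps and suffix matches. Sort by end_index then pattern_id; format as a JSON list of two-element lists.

Construct AC machine:
Trie nodes:
  n0 'ε': a→10 b→12 c→1 d→5
  n1 'c': a→2 d→15
  n2 'ca': a→3
  n3 'caa': b→4
  n4 'caab': ·  ←P0
  n5 'd': c→6
  n6 'dc': a→7
  n7 'dca': a→8
  n8 'dcaa': b→9
  n9 'dcaab': ·  ←P1
  n10 'a': d→11
  n11 'ad': ·  ←P2
  n12 'b': c→13
  n13 'bc': d→14
  n14 'bcd': ·  ←P3
  n15 'cd': ·  ←P4

Failure links (BFS by depth):
  n1('c'): parent n0 fail=0; on 'c' 0 → fail=0;  out ∅∪∅=∅
  n5('d'): parent n0 fail=0; on 'd' 0 → fail=0;  out ∅∪∅=∅
  n10('a'): parent n0 fail=0; on 'a' 0 → fail=0;  out ∅∪∅=∅
  n12('b'): parent n0 fail=0; on 'b' 0 → fail=0;  out ∅∪∅=∅
  n2('ca'): parent n1 fail=0; on 'a' 0 → fail=10;  out ∅∪∅=∅
  n6('dc'): parent n5 fail=0; on 'c' 0 → fail=1;  out ∅∪∅=∅
  n11('ad'): parent n10 fail=0; on 'd' 0 → fail=5;  out {2}∪∅={2}
  n13('bc'): parent n12 fail=0; on 'c' 0 → fail=1;  out ∅∪∅=∅
  n15('cd'): parent n1 fail=0; on 'd' 0 → fail=5;  out {4}∪∅={4}
  n3('caa'): parent n2 fail=10; on 'a' 10→0 → fail=10;  out ∅∪∅=∅
  n7('dca'): parent n6 fail=1; on 'a' 1 → fail=2;  out ∅∪∅=∅
  n14('bcd'): parent n13 fail=1; on 'd' 1 → fail=15;  out {3}∪{4}={3,4}
  n4('caab'): parent n3 fail=10; on 'b' 10→0 → fail=12;  out {0}∪∅={0}
  n8('dcaa'): parent n7 fail=2; on 'a' 2 → fail=3;  out ∅∪∅=∅
  n9('dcaab'): parent n8 fail=3; on 'b' 3 → fail=4;  out {1}∪{0}={0,1}

Scan:
pos 0 'd': at 5
pos 1 'c': at 6
pos 2 'd': at 15 (fail-walked)  emit P4@[1:2]
pos 3 'c': at 6 (fail-walked)
pos 4 'c': at 1 (fail-walked)
pos 5 'd': at 15  emit P4@[4:5]
pos 6 'a': at 10 (fail-walked)
pos 7 'a': at 10 (fail-walked)
pos 8 'd': at 11  emit P2@[7:8]
pos 9 'a': at 10 (fail-walked)
pos 10 'd': at 11  emit P2@[9:10]
pos 11 'd': at 5 (fail-walked)
pos 12 'b': at 12 (fail-walked)
pos 13 'b': at 12 (fail-walked)
pos 14 'c': at 13
pos 15 'd': at 14  emit P3@[13:15],P4@[14:15]
pos 16 'a': at 10 (fail-walked)
pos 17 'a': at 10 (fail-walked)
pos 18 'c': at 1 (fail-walked)
pos 19 'a': at 2
pos 20 'a': at 3
pos 21 'b': at 4  emit P0@[18:21]
pos 22 'd': at 5 (fail-walked)
pos 23 'c': at 6
pos 24 'a': at 7
pos 25 'a': at 8
pos 26 'b': at 9  emit P0@[23:26],P1@[22:26]
pos 27 'd': at 5 (fail-walked)
pos 28 'a': at 10 (fail-walked)
pos 29 'd': at 11  emit P2@[28:29]
pos 30 'b': at 12 (fail-walked)
pos 31 'c': at 13
pos 32 'd': at 14  emit P3@[30:32],P4@[31:32]
pos 33 'a': at 10 (fail-walked)
pos 34 'd': at 11  emit P2@[33:34]
pos 35 'c': at 6 (fail-walked)
pos 36 'a': at 7
pos 37 'a': at 8
pos 38 'b': at 9  emit P0@[35:38],P1@[34:38]
pos 39 'c': at 13 (fail-walked)
pos 40 'd': at 14  emit P3@[38:40],P4@[39:40]
pos 41 'c': at 6 (fail-walked)
pos 42 'a': at 7
pos 43 'a': at 8
pos 44 'b': at 9  emit P0@[41:44],P1@[40:44]
pos 45 'a': at 10 (fail-walked)
pos 46 'c': at 1 (fail-walked)
pos 47 'c': at 1 (fail-walked)
pos 48 'd': at 15  emit P4@[47:48]
pos 49 'd': at 5 (fail-walked)
pos 50 'c': at 6
pos 51 'a': at 7
pos 52 'a': at 8
pos 53 'b': at 9  emit P0@[50:53],P1@[49:53]
pos 54 'c': at 13 (fail-walked)
pos 55 'c': at 1 (fail-walked)
pos 56 'c': at 1 (fail-walked)
pos 57 'b': at 12 (fail-walked)
pos 58 'c': at 13
pos 59 'd': at 14  emit P3@[57:59],P4@[58:59]
pos 60 'a': at 10 (fail-walked)

Matches: [[2,4],[5,4],[8,2],[10,2],[15,3],[15,4],[21,0],[26,0],[26,1],[29,2],[32,3],[32,4],[34,2],[38,0],[38,1],[40,3],[40,4],[44,0],[44,1],[48,4],[53,0],[53,1],[59,3],[59,4]]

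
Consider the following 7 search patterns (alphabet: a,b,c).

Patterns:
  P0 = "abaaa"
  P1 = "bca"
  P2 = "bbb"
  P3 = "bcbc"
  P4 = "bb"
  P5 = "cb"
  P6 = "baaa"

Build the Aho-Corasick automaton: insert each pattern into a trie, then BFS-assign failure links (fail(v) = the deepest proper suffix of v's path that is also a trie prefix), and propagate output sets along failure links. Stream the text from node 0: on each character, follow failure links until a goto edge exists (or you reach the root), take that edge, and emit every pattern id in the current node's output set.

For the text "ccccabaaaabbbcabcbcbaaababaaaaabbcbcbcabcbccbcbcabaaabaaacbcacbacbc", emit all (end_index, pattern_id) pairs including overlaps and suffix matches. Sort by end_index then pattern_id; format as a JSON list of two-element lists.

Build automaton:
Trie nodes:
  0='ε' goto a→1 b→6 c→13
  1='a' goto b→2
  2='ab' goto a→3
  3='aba' goto a→4
  4='abaa' goto a→5
  5='abaaa' goto ·  [P0 ends]
  6='b' goto a→15 b→9 c→7
  7='bc' goto a→8 b→11
  8='bca' goto ·  [P1 ends]
  9='bb' goto b→10  [P4 ends]
  10='bbb' goto ·  [P2 ends]
  11='bcb' goto c→12
  12='bcbc' goto ·  [P3 ends]
  13='c' goto b→14
  14='cb' goto ·  [P5 ends]
  15='ba' goto a→16
  16='baa' goto a→17
  17='baaa' goto ·  [P6 ends]

BFS fail/out derivation:
  fail(1) 'a': from fail(0)=0 chase 'a': 0 ⇒ 0;  out=∅∪out(0)=∅
  fail(6) 'b': from fail(0)=0 chase 'b': 0 ⇒ 0;  out=∅∪out(0)=∅
  fail(13) 'c': from fail(0)=0 chase 'c': 0 ⇒ 0;  out=∅∪out(0)=∅
  fail(2) 'ab': from fail(1)=0 chase 'b': 0 ⇒ 6;  out=∅∪out(6)=∅
  fail(7) 'bc': from fail(6)=0 chase 'c': 0 ⇒ 13;  out=∅∪out(13)=∅
  fail(9) 'bb': from fail(6)=0 chase 'b': 0 ⇒ 6;  out={4}∪out(6)={4}
  fail(14) 'cb': from fail(13)=0 chase 'b': 0 ⇒ 6;  out={5}∪out(6)={5}
  fail(15) 'ba': from fail(6)=0 chase 'a': 0 ⇒ 1;  out=∅∪out(1)=∅
  fail(3) 'aba': from fail(2)=6 chase 'a': 6 ⇒ 15;  out=∅∪out(15)=∅
  fail(8) 'bca': from fail(7)=13 chase 'a': 13→0 ⇒ 1;  out={1}∪out(1)={1}
  fail(10) 'bbb': from fail(9)=6 chase 'b': 6 ⇒ 9;  out={2}∪out(9)={2,4}
  fail(11) 'bcb': from fail(7)=13 chase 'b': 13 ⇒ 14;  out=∅∪out(14)={5}
  fail(16) 'baa': from fail(15)=1 chase 'a': 1→0 ⇒ 1;  out=∅∪out(1)=∅
  fail(4) 'abaa': from fail(3)=15 chase 'a': 15 ⇒ 16;  out=∅∪out(16)=∅
  fail(12) 'bcbc': from fail(11)=14 chase 'c': 14→6 ⇒ 7;  out={3}∪out(7)={3}
  fail(17) 'baaa': from fail(16)=1 chase 'a': 1→0 ⇒ 1;  out={6}∪out(1)={6}
  fail(5) 'abaaa': from fail(4)=16 chase 'a': 16 ⇒ 17;  out={0}∪out(17)={0,6}

Scan:
[0] read 'c'  n0⇒n13
[1] read 'c'  n13⇒n13 (via fail)
[2] read 'c'  n13⇒n13 (via fail)
[3] read 'c'  n13⇒n13 (via fail)
[4] read 'a'  n13⇒n1 (via fail)
[5] read 'b'  n1⇒n2
[6] read 'a'  n2⇒n3
[7] read 'a'  n3⇒n4
[8] read 'a'  n4⇒n5  → match P0@[4:8],P6@[5:8]
[9] read 'a'  n5⇒n1 (via fail)
[10] read 'b'  n1⇒n2
[11] read 'b'  n2⇒n9 (via fail)  → match P4@[10:11]
[12] read 'b'  n9⇒n10  → match P2@[10:12],P4@[11:12]
[13] read 'c'  n10⇒n7 (via fail)
[14] read 'a'  n7⇒n8  → match P1@[12:14]
[15] read 'b'  n8⇒n2 (via fail)
[16] read 'c'  n2⇒n7 (via fail)
[17] read 'b'  n7⇒n11  → match P5@[16:17]
[18] read 'c'  n11⇒n12  → match P3@[15:18]
[19] read 'b'  n12⇒n11 (via fail)  → match P5@[18:19]
[20] read 'a'  n11⇒n15 (via fail)
[21] read 'a'  n15⇒n16
[22] read 'a'  n16⇒n17  → match P6@[19:22]
[23] read 'b'  n17⇒n2 (via fail)
[24] read 'a'  n2⇒n3
[25] read 'b'  n3⇒n2 (via fail)
[26] read 'a'  n2⇒n3
[27] read 'a'  n3⇒n4
[28] read 'a'  n4⇒n5  → match P0@[24:28],P6@[25:28]
[29] read 'a'  n5⇒n1 (via fail)
[30] read 'a'  n1⇒n1 (via fail)
[31] read 'b'  n1⇒n2
[32] read 'b'  n2⇒n9 (via fail)  → match P4@[31:32]
[33] read 'c'  n9⇒n7 (via fail)
[34] read 'b'  n7⇒n11  → match P5@[33:34]
[35] read 'c'  n11⇒n12  → match P3@[32:35]
[36] read 'b'  n12⇒n11 (via fail)  → match P5@[35:36]
[37] read 'c'  n11⇒n12  → match P3@[34:37]
[38] read 'a'  n12⇒n8 (via fail)  → match P1@[36:38]
[39] read 'b'  n8⇒n2 (via fail)
[40] read 'c'  n2⇒n7 (via fail)
[41] read 'b'  n7⇒n11  → match P5@[40:41]
[42] read 'c'  n11⇒n12  → match P3@[39:42]
[43] read 'c'  n12⇒n13 (via fail)
[44] read 'b'  n13⇒n14  → match P5@[43:44]
[45] read 'c'  n14⇒n7 (via fail)
[46] read 'b'  n7⇒n11  → match P5@[45:46]
[47] read 'c'  n11⇒n12  → match P3@[44:47]
[48] read 'a'  n12⇒n8 (via fail)  → match P1@[46:48]
[49] read 'b'  n8⇒n2 (via fail)
[50] read 'a'  n2⇒n3
[51] read 'a'  n3⇒n4
[52] read 'a'  n4⇒n5  → match P0@[48:52],P6@[49:52]
[53] read 'b'  n5⇒n2 (via fail)
[54] read 'a'  n2⇒n3
[55] read 'a'  n3⇒n4
[56] read 'a'  n4⇒n5  → match P0@[52:56],P6@[53:56]
[57] read 'c'  n5⇒n13 (via fail)
[58] read 'b'  n13⇒n14  → match P5@[57:58]
[59] read 'c'  n14⇒n7 (via fail)
[60] read 'a'  n7⇒n8  → match P1@[58:60]
[61] read 'c'  n8⇒n13 (via fail)
[62] read 'b'  n13⇒n14  → match P5@[61:62]
[63] read 'a'  n14⇒n15 (via fail)
[64] read 'c'  n15⇒n13 (via fail)
[65] read 'b'  n13⇒n14  → match P5@[64:65]
[66] read 'c'  n14⇒n7 (via fail)

Result: [[8,0],[8,6],[11,4],[12,2],[12,4],[14,1],[17,5],[18,3],[19,5],[22,6],[28,0],[28,6],[32,4],[34,5],[35,3],[36,5],[37,3],[38,1],[41,5],[42,3],[44,5],[46,5],[47,3],[48,1],[52,0],[52,6],[56,0],[56,6],[58,5],[60,1],[62,5],[65,5]]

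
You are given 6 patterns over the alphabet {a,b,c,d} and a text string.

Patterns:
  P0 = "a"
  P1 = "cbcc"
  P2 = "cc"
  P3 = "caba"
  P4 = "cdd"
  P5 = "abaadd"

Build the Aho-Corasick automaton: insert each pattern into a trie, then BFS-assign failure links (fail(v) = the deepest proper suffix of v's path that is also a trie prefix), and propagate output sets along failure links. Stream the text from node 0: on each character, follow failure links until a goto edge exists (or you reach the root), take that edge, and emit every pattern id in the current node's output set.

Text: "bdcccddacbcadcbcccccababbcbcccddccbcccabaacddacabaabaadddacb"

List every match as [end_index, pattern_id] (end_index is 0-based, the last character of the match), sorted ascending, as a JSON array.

Construct AC machine:
Trie nodes:
  n0 'ε': a→1 c→2
  n1 'a': b→12  [P0 ends]
  n2 'c': a→7 b→3 c→6 d→10
  n3 'cb': c→4
  n4 'cbc': c→5
  n5 'cbcc': ·  [P1 ends]
  n6 'cc': ·  [P2 ends]
  n7 'ca': b→8
  n8 'cab': a→9
  n9 'caba': ·  [P3 ends]
  n10 'cd': d→11
  n11 'cdd': ·  [P4 ends]
  n12 'ab': a→13
  n13 'aba': a→14
  n14 'abaa': d→15
  n15 'abaad': d→16
  n16 'abaadd': ·  [P5 ends]

BFS fail/out derivation:
  n1('a'): parent n0 fail=0; on 'a' 0 → fail=0;  out {0}∪∅={0}
  n2('c'): parent n0 fail=0; on 'c' 0 → fail=0;  out ∅∪∅=∅
  n3('cb'): parent n2 fail=0; on 'b' 0 → fail=0;  out ∅∪∅=∅
  n6('cc'): parent n2 fail=0; on 'c' 0 → fail=2;  out {2}∪∅={2}
  n7('ca'): parent n2 fail=0; on 'a' 0 → fail=1;  out ∅∪{0}={0}
  n10('cd'): parent n2 fail=0; on 'd' 0 → fail=0;  out ∅∪∅=∅
  n12('ab'): parent n1 fail=0; on 'b' 0 → fail=0;  out ∅∪∅=∅
  n4('cbc'): parent n3 fail=0; on 'c' 0 → fail=2;  out ∅∪∅=∅
  n8('cab'): parent n7 fail=1; on 'b' 1 → fail=12;  out ∅∪∅=∅
  n11('cdd'): parent n10 fail=0; on 'd' 0 → fail=0;  out {4}∪∅={4}
  n13('aba'): parent n12 fail=0; on 'a' 0 → fail=1;  out ∅∪{0}={0}
  n5('cbcc'): parent n4 fail=2; on 'c' 2 → fail=6;  out {1}∪{2}={1,2}
  n9('caba'): parent n8 fail=12; on 'a' 12 → fail=13;  out {3}∪{0}={0,3}
  n14('abaa'): parent n13 fail=1; on 'a' 1→0 → fail=1;  out ∅∪{0}={0}
  n15('abaad'): parent n14 fail=1; on 'd' 1→0 → fail=0;  out ∅∪∅=∅
  n16('abaadd'): parent n15 fail=0; on 'd' 0 → fail=0;  out {5}∪∅={5}

Text stream:
i=0 'b': node 0→0
i=1 'd': node 0→0
i=2 'c': node 0→2
i=3 'c': node 2→6  → match P2@[2:3]
i=4 'c': node 6→6 (via fail)  → match P2@[3:4]
i=5 'd': node 6→10 (via fail)
i=6 'd': node 10→11  → match P4@[4:6]
i=7 'a': node 11→1 (via fail)  → match P0@[7:7]
i=8 'c': node 1→2 (via fail)
i=9 'b': node 2→3
i=10 'c': node 3→4
i=11 'a': node 4→7 (via fail)  → match P0@[11:11]
i=12 'd': node 7→0 (via fail)
i=13 'c': node 0→2
i=14 'b': node 2→3
i=15 'c': node 3→4
i=16 'c': node 4→5  → match P1@[13:16],P2@[15:16]
i=17 'c': node 5→6 (via fail)  → match P2@[16:17]
i=18 'c': node 6→6 (via fail)  → match P2@[17:18]
i=19 'c': node 6→6 (via fail)  → match P2@[18:19]
i=20 'a': node 6→7 (via fail)  → match P0@[20:20]
i=21 'b': node 7→8
i=22 'a': node 8→9  → match P0@[22:22],P3@[19:22]
i=23 'b': node 9→12 (via fail)
i=24 'b': node 12→0 (via fail)
i=25 'c': node 0→2
i=26 'b': node 2→3
i=27 'c': node 3→4
i=28 'c': node 4→5  → match P1@[25:28],P2@[27:28]
i=29 'c': node 5→6 (via fail)  → match P2@[28:29]
i=30 'd': node 6→10 (via fail)
i=31 'd': node 10→11  → match P4@[29:31]
i=32 'c': node 11→2 (via fail)
i=33 'c': node 2→6  → match P2@[32:33]
i=34 'b': node 6→3 (via fail)
i=35 'c': node 3→4
i=36 'c': node 4→5  → match P1@[33:36],P2@[35:36]
i=37 'c': node 5→6 (via fail)  → match P2@[36:37]
i=38 'a': node 6→7 (via fail)  → match P0@[38:38]
i=39 'b': node 7→8
i=40 'a': node 8→9  → match P0@[40:40],P3@[37:40]
i=41 'a': node 9→14 (via fail)  → match P0@[41:41]
i=42 'c': node 14→2 (via fail)
i=43 'd': node 2→10
i=44 'd': node 10→11  → match P4@[42:44]
i=45 'a': node 11→1 (via fail)  → match P0@[45:45]
i=46 'c': node 1→2 (via fail)
i=47 'a': node 2→7  → match P0@[47:47]
i=48 'b': node 7→8
i=49 'a': node 8→9  → match P0@[49:49],P3@[46:49]
i=50 'a': node 9→14 (via fail)  → match P0@[50:50]
i=51 'b': node 14→12 (via fail)
i=52 'a': node 12→13  → match P0@[52:52]
i=53 'a': node 13→14  → match P0@[53:53]
i=54 'd': node 14→15
i=55 'd': node 15→16  → match P5@[50:55]
i=56 'd': node 16→0 (via fail)
i=57 'a': node 0→1  → match P0@[57:57]
i=58 'c': node 1→2 (via fail)
i=59 'b': node 2→3

Matches: [[3,2],[4,2],[6,4],[7,0],[11,0],[16,1],[16,2],[17,2],[18,2],[19,2],[20,0],[22,0],[22,3],[28,1],[28,2],[29,2],[31,4],[33,2],[36,1],[36,2],[37,2],[38,0],[40,0],[40,3],[41,0],[44,4],[45,0],[47,0],[49,0],[49,3],[50,0],[52,0],[53,0],[55,5],[57,0]]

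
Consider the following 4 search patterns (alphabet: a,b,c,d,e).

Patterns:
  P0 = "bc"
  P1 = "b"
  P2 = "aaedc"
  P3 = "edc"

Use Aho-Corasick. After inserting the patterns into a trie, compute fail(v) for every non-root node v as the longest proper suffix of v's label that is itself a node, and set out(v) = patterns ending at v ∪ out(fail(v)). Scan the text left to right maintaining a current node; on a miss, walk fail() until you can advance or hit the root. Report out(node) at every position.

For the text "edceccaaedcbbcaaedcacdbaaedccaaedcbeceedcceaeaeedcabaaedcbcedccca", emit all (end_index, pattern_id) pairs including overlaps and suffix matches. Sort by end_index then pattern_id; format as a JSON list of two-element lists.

Construct AC machine:
Trie (insert patterns):
  n0 'ε': a→3 b→1 e→8
  n1 'b': c→2  ←P1
  n2 'bc': ·  ←P0
  n3 'a': a→4
  n4 'aa': e→5
  n5 'aae': d→6
  n6 'aaed': c→7
  n7 'aaedc': ·  ←P2
  n8 'e': d→9
  n9 'ed': c→10
  n10 'edc': ·  ←P3

Failure links (BFS by depth):
  n1('b'): parent n0 fail=0; on 'b' 0 → fail=0;  out {1}∪∅={1}
  n3('a'): parent n0 fail=0; on 'a' 0 → fail=0;  out ∅∪∅=∅
  n8('e'): parent n0 fail=0; on 'e' 0 → fail=0;  out ∅∪∅=∅
  n2('bc'): parent n1 fail=0; on 'c' 0 → fail=0;  out {0}∪∅={0}
  n4('aa'): parent n3 fail=0; on 'a' 0 → fail=3;  out ∅∪∅=∅
  n9('ed'): parent n8 fail=0; on 'd' 0 → fail=0;  out ∅∪∅=∅
  n5('aae'): parent n4 fail=3; on 'e' 3→0 → fail=8;  out ∅∪∅=∅
  n10('edc'): parent n9 fail=0; on 'c' 0 → fail=0;  out {3}∪∅={3}
  n6('aaed'): parent n5 fail=8; on 'd' 8 → fail=9;  out ∅∪∅=∅
  n7('aaedc'): parent n6 fail=9; on 'c' 9 → fail=10;  out {2}∪{3}={2,3}

Text stream:
[0] read 'e'  n0⇒n8
[1] read 'd'  n8⇒n9
[2] read 'c'  n9⇒n10  → match P3@[0:2]
[3] read 'e'  n10⇒n8 ·f
[4] read 'c'  n8⇒n0 ·f
[5] read 'c'  n0⇒n0
[6] read 'a'  n0⇒n3
[7] read 'a'  n3⇒n4
[8] read 'e'  n4⇒n5
[9] read 'd'  n5⇒n6
[10] read 'c'  n6⇒n7  → match P2@[6:10],P3@[8:10]
[11] read 'b'  n7⇒n1 ·f  → match P1@[11:11]
[12] read 'b'  n1⇒n1 ·f  → match P1@[12:12]
[13] read 'c'  n1⇒n2  → match P0@[12:13]
[14] read 'a'  n2⇒n3 ·f
[15] read 'a'  n3⇒n4
[16] read 'e'  n4⇒n5
[17] read 'd'  n5⇒n6
[18] read 'c'  n6⇒n7  → match P2@[14:18],P3@[16:18]
[19] read 'a'  n7⇒n3 ·f
[20] read 'c'  n3⇒n0 ·f
[21] read 'd'  n0⇒n0
[22] read 'b'  n0⇒n1  → match P1@[22:22]
[23] read 'a'  n1⇒n3 ·f
[24] read 'a'  n3⇒n4
[25] read 'e'  n4⇒n5
[26] read 'd'  n5⇒n6
[27] read 'c'  n6⇒n7  → match P2@[23:27],P3@[25:27]
[28] read 'c'  n7⇒n0 ·f
[29] read 'a'  n0⇒n3
[30] read 'a'  n3⇒n4
[31] read 'e'  n4⇒n5
[32] read 'd'  n5⇒n6
[33] read 'c'  n6⇒n7  → match P2@[29:33],P3@[31:33]
[34] read 'b'  n7⇒n1 ·f  → match P1@[34:34]
[35] read 'e'  n1⇒n8 ·f
[36] read 'c'  n8⇒n0 ·f
[37] read 'e'  n0⇒n8
[38] read 'e'  n8⇒n8 ·f
[39] read 'd'  n8⇒n9
[40] read 'c'  n9⇒n10  → match P3@[38:40]
[41] read 'c'  n10⇒n0 ·f
[42] read 'e'  n0⇒n8
[43] read 'a'  n8⇒n3 ·f
[44] read 'e'  n3⇒n8 ·f
[45] read 'a'  n8⇒n3 ·f
[46] read 'e'  n3⇒n8 ·f
[47] read 'e'  n8⇒n8 ·f
[48] read 'd'  n8⇒n9
[49] read 'c'  n9⇒n10  → match P3@[47:49]
[50] read 'a'  n10⇒n3 ·f
[51] read 'b'  n3⇒n1 ·f  → match P1@[51:51]
[52] read 'a'  n1⇒n3 ·f
[53] read 'a'  n3⇒n4
[54] read 'e'  n4⇒n5
[55] read 'd'  n5⇒n6
[56] read 'c'  n6⇒n7  → match P2@[52:56],P3@[54:56]
[57] read 'b'  n7⇒n1 ·f  → match P1@[57:57]
[58] read 'c'  n1⇒n2  → match P0@[57:58]
[59] read 'e'  n2⇒n8 ·f
[60] read 'd'  n8⇒n9
[61] read 'c'  n9⇒n10  → match P3@[59:61]
[62] read 'c'  n10⇒n0 ·f
[63] read 'c'  n0⇒n0
[64] read 'a'  n0⇒n3

All matches (sorted): [[2,3],[10,2],[10,3],[11,1],[12,1],[13,0],[18,2],[18,3],[22,1],[27,2],[27,3],[33,2],[33,3],[34,1],[40,3],[49,3],[51,1],[56,2],[56,3],[57,1],[58,0],[61,3]]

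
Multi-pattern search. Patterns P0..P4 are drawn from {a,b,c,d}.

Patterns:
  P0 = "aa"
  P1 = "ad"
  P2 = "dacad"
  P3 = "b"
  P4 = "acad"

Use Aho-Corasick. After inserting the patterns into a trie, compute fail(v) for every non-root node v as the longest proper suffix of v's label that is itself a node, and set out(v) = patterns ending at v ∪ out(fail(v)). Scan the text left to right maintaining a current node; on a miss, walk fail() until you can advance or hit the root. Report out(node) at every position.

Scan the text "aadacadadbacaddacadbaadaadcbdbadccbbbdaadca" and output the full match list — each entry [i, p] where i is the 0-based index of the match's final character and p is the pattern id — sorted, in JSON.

Build automaton:
Trie nodes:
  n0 'ε': a→1 b→9 d→4
  n1 'a': a→2 c→10 d→3
  n2 'aa': ·  ←P0
  n3 'ad': ·  ←P1
  n4 'd': a→5
  n5 'da': c→6
  n6 'dac': a→7
  n7 'daca': d→8
  n8 'dacad': ·  ←P2
  n9 'b': ·  ←P3
  n10 'ac': a→11
  n11 'aca': d→12
  n12 'acad': ·  ←P4

Failure links (BFS by depth):
  n1('a'): parent n0 fail=0; on 'a' 0 → fail=0;  out ∅∪∅=∅
  n4('d'): parent n0 fail=0; on 'd' 0 → fail=0;  out ∅∪∅=∅
  n9('b'): parent n0 fail=0; on 'b' 0 → fail=0;  out {3}∪∅={3}
  n2('aa'): parent n1 fail=0; on 'a' 0 → fail=1;  out {0}∪∅={0}
  n3('ad'): parent n1 fail=0; on 'd' 0 → fail=4;  out {1}∪∅={1}
  n5('da'): parent n4 fail=0; on 'a' 0 → fail=1;  out ∅∪∅=∅
  n10('ac'): parent n1 fail=0; on 'c' 0 → fail=0;  out ∅∪∅=∅
  n6('dac'): parent n5 fail=1; on 'c' 1 → fail=10;  out ∅∪∅=∅
  n11('aca'): parent n10 fail=0; on 'a' 0 → fail=1;  out ∅∪∅=∅
  n7('daca'): parent n6 fail=10; on 'a' 10 → fail=11;  out ∅∪∅=∅
  n12('acad'): parent n11 fail=1; on 'd' 1 → fail=3;  out {4}∪{1}={1,4}
  n8('dacad'): parent n7 fail=11; on 'd' 11 → fail=12;  out {2}∪{1,4}={1,2,4}

Text stream:
[0] read 'a'  n0⇒n1
[1] read 'a'  n1⇒n2  → match P0@[0:1]
[2] read 'd'  n2⇒n3 (fail-walked)  → match P1@[1:2]
[3] read 'a'  n3⇒n5 (fail-walked)
[4] read 'c'  n5⇒n6
[5] read 'a'  n6⇒n7
[6] read 'd'  n7⇒n8  → match P1@[5:6],P2@[2:6],P4@[3:6]
[7] read 'a'  n8⇒n5 (fail-walked)
[8] read 'd'  n5⇒n3 (fail-walked)  → match P1@[7:8]
[9] read 'b'  n3⇒n9 (fail-walked)  → match P3@[9:9]
[10] read 'a'  n9⇒n1 (fail-walked)
[11] read 'c'  n1⇒n10
[12] read 'a'  n10⇒n11
[13] read 'd'  n11⇒n12  → match P1@[12:13],P4@[10:13]
[14] read 'd'  n12⇒n4 (fail-walked)
[15] read 'a'  n4⇒n5
[16] read 'c'  n5⇒n6
[17] read 'a'  n6⇒n7
[18] read 'd'  n7⇒n8  → match P1@[17:18],P2@[14:18],P4@[15:18]
[19] read 'b'  n8⇒n9 (fail-walked)  → match P3@[19:19]
[20] read 'a'  n9⇒n1 (fail-walked)
[21] read 'a'  n1⇒n2  → match P0@[20:21]
[22] read 'd'  n2⇒n3 (fail-walked)  → match P1@[21:22]
[23] read 'a'  n3⇒n5 (fail-walked)
[24] read 'a'  n5⇒n2 (fail-walked)  → match P0@[23:24]
[25] read 'd'  n2⇒n3 (fail-walked)  → match P1@[24:25]
[26] read 'c'  n3⇒n0 (fail-walked)
[27] read 'b'  n0⇒n9  → match P3@[27:27]
[28] read 'd'  n9⇒n4 (fail-walked)
[29] read 'b'  n4⇒n9 (fail-walked)  → match P3@[29:29]
[30] read 'a'  n9⇒n1 (fail-walked)
[31] read 'd'  n1⇒n3  → match P1@[30:31]
[32] read 'c'  n3⇒n0 (fail-walked)
[33] read 'c'  n0⇒n0
[34] read 'b'  n0⇒n9  → match P3@[34:34]
[35] read 'b'  n9⇒n9 (fail-walked)  → match P3@[35:35]
[36] read 'b'  n9⇒n9 (fail-walked)  → match P3@[36:36]
[37] read 'd'  n9⇒n4 (fail-walked)
[38] read 'a'  n4⇒n5
[39] read 'a'  n5⇒n2 (fail-walked)  → match P0@[38:39]
[40] read 'd'  n2⇒n3 (fail-walked)  → match P1@[39:40]
[41] read 'c'  n3⇒n0 (fail-walked)
[42] read 'a'  n0⇒n1

Matches: [[1,0],[2,1],[6,1],[6,2],[6,4],[8,1],[9,3],[13,1],[13,4],[18,1],[18,2],[18,4],[19,3],[21,0],[22,1],[24,0],[25,1],[27,3],[29,3],[31,1],[34,3],[35,3],[36,3],[39,0],[40,1]]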